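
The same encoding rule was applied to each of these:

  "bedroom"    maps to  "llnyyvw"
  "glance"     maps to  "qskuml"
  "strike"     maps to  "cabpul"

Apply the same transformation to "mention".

Shifts by position in bedroom: pos 0: b→l (+10), pos 1: e→l (+7), pos 2: d→n (+10), pos 3: r→y (+7) — repeating every 2. A repeating key of period 2 is used — shifts +10, +7 over and over.
For mention: m+10=w, e+7=l, n+10=x, t+7=a, i+10=s, o+7=v, n+10=x.

wlxasvx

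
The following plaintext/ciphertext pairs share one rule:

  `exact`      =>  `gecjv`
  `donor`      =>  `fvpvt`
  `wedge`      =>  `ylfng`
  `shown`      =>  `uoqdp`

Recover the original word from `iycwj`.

Shifts by position in exact: pos 0: e→g (+2), pos 1: x→e (+7), pos 2: a→c (+2), pos 3: c→j (+7) — repeating every 2. The shifts repeat in a cycle of length 2: positions 0,1,… shift by +2, +7, then the pattern repeats.
Undoing it on iycwj: i−2=g, y−7=r, c−2=a, w−7=p, j−2=h.

graph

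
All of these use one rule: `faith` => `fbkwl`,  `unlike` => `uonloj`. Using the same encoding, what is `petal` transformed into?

pfvdp

In faith: f→f is +0, a→b is +1, i→k is +2, t→w is +3 — the shift increases by 1 each position. The shift increases by 1 at each position, starting from +0: 0, 1, 2, ….
Applying it to petal: p+0=p, e+1=f, t+2=v, a+3=d, l+4=p.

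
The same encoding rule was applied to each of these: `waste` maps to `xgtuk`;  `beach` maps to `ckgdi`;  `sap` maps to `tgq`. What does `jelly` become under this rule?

kkmmz

The shift depends on letter class: consonant w→x is +1, but vowel a→g is +6. Vowels shift forward by 6 and consonants shift forward by 1.
Applying it to jelly: j(cons)+1=k, e(vowel)+6=k, l(cons)+1=m, l(cons)+1=m, y(cons)+1=z.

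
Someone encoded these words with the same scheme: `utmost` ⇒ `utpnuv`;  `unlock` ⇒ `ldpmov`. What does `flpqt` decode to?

The output letters match the input read backwards, each shifted +1: utmost reversed is tsomtu. The word is reversed, then every letter is shifted forward by 1.
Reversing it on flpqt: shift back: f−1=e, l−1=k, p−1=o, q−1=p, t−1=s → ekops; then reverse → spoke.

spoke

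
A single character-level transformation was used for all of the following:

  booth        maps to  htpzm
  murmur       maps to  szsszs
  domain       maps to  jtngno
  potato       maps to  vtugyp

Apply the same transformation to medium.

Shifts by position in booth: pos 0: b→h (+6), pos 1: o→t (+5), pos 2: o→p (+1), pos 3: t→z (+6), pos 4: h→m (+5) — repeating every 3. The shifts repeat in a cycle of length 3: positions 0,1,… shift by +6, +5, +1, then the pattern repeats.
On medium: m+6=s, e+5=j, d+1=e, i+6=o, u+5=z, m+1=n.

sjeozn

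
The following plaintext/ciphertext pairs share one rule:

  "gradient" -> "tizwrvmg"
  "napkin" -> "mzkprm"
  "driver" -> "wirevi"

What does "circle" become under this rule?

Each letter is replaced by its mirror in the alphabet: a↔z, b↔y, c↔x, and so on (the Atbash cipher).
Applying it to circle: c↔x, i↔r, r↔i, c↔x, l↔o, e↔v.

xrixov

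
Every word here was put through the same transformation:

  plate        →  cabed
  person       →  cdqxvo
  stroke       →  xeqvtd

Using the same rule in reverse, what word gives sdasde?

velvet

p(15)→c(2) and l(11)→a(0) fit y≡7x+1 (mod 26); the inverse of 7 mod 26 is 15. Each letter's alphabet position (a=0..z=25) is mapped through 7·x+1 mod 26 — an affine cipher.
Decoding sdasde: s(18)→15·(18−1)≡21=v; d(3)→15·(3−1)≡4=e; a(0)→15·(0−1)≡11=l; s(18)→15·(18−1)≡21=v; d(3)→15·(3−1)≡4=e; e(4)→15·(4−1)≡19=t (all mod 26).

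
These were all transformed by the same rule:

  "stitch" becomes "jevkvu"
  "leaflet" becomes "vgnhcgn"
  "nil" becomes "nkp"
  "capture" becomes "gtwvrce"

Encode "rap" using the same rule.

rct

The output letters match the input read backwards, each shifted +2: stitch reversed is hctits. Read the word backwards and shift each letter +2.
For rap: reverse → par; then shift: p+2=r, a+2=c, r+2=t.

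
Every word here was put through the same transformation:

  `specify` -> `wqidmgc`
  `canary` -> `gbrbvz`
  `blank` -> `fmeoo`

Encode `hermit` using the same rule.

Shifts by position in specify: pos 0: s→w (+4), pos 1: p→q (+1), pos 2: e→i (+4), pos 3: c→d (+1) — repeating every 2. A repeating key of period 2 is used — shifts +4, +1 over and over.
Applying it to hermit: h+4=l, e+1=f, r+4=v, m+1=n, i+4=m, t+1=u.

lfvnmu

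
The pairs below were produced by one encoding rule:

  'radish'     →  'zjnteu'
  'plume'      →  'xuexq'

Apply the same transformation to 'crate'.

In radish: r→z is +8, a→j is +9, d→n is +10, i→t is +11 — the shift increases by 1 each position. Each letter shifts forward by (position + 8), i.e. 8, 9, 10, … — the shift grows by one for each successive letter.
Applying it to crate: c+8=k, r+9=a, a+10=k, t+11=e, e+12=q.

kakeq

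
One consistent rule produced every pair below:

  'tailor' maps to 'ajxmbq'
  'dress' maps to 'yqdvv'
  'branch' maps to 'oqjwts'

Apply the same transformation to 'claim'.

t(19)→a(0) and a(0)→j(9) fit y≡5x+9 (mod 26); the inverse of 5 mod 26 is 21. Each letter's alphabet position (a=0..z=25) is mapped through 5·x+9 mod 26 — an affine cipher.
For claim: c(2)→5·2+9≡19=t; l(11)→5·11+9≡12=m; a(0)→5·0+9≡9=j; i(8)→5·8+9≡23=x; m(12)→5·12+9≡17=r (all mod 26).

tmjxr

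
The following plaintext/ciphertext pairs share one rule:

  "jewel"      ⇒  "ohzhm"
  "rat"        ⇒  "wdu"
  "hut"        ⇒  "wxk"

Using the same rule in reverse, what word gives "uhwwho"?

letter

The output letters match the input read backwards, each shifted +3: jewel reversed is lewej. Two steps: reverse the string, then apply a Caesar shift of +3.
Undoing it on uhwwho: shift back: u−3=r, h−3=e, w−3=t, w−3=t, h−3=e, o−3=l → rettel; then reverse → letter.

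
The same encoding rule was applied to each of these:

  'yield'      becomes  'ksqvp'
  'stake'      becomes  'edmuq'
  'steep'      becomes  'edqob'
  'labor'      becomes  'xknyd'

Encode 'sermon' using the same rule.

eodwax

Shifts by position in yield: pos 0: y→k (+12), pos 1: i→s (+10), pos 2: e→q (+12), pos 3: l→v (+10) — repeating every 2. A repeating key of period 2 is used — shifts +12, +10 over and over.
For sermon: s+12=e, e+10=o, r+12=d, m+10=w, o+12=a, n+10=x.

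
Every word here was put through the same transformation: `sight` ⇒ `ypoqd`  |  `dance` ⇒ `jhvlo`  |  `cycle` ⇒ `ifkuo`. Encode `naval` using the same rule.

The shift increases by 1 at each position, starting from +6: 6, 7, 8, ….
Applying it to naval: n+6=t, a+7=h, v+8=d, a+9=j, l+10=v.

thdjv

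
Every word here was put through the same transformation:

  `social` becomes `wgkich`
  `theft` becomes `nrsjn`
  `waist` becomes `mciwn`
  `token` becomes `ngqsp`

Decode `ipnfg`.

intro

Each letter's alphabet position (a=0..z=25) is mapped through 17·x+2 mod 26 — an affine cipher.
Reversing it on ipnfg: i(8)→23·(8−2)≡8=i; p(15)→23·(15−2)≡13=n; n(13)→23·(13−2)≡19=t; f(5)→23·(5−2)≡17=r; g(6)→23·(6−2)≡14=o (all mod 26).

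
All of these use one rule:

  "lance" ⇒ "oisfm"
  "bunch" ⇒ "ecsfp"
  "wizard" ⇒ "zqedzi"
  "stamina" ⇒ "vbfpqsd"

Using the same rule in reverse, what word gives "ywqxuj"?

Shifts by position in lance: pos 0: l→o (+3), pos 1: a→i (+8), pos 2: n→s (+5), pos 3: c→f (+3), pos 4: e→m (+8) — repeating every 3. It's a Vigenère-style cipher with numeric key [3,8,5]: position i shifts by key[i mod 3].
Undoing it on ywqxuj: y−3=v, w−8=o, q−5=l, x−3=u, u−8=m, j−5=e.

volume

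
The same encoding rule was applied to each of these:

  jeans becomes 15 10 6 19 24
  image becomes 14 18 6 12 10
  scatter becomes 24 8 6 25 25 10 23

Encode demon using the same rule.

j is letter #10 and maps to 15: an offset of 5. The number is (letter's place in the alphabet, a=1) + 5.
Applying it to demon: d=4→9, e=5→10, m=13→18, o=15→20, n=14→19.

9 10 18 20 19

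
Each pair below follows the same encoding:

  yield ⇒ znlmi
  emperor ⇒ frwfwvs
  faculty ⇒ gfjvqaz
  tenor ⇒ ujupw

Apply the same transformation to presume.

Shifts by position in yield: pos 0: y→z (+1), pos 1: i→n (+5), pos 2: e→l (+7), pos 3: l→m (+1), pos 4: d→i (+5) — repeating every 3. The shifts repeat in a cycle of length 3: positions 0,1,… shift by +1, +5, +7, then the pattern repeats.
On presume: p+1=q, r+5=w, e+7=l, s+1=t, u+5=z, m+7=t, e+1=f.

qwltztf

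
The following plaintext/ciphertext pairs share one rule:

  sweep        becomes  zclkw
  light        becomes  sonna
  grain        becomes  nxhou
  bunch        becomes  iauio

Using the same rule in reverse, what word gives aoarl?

title

Shifts by position in sweep: pos 0: s→z (+7), pos 1: w→c (+6), pos 2: e→l (+7), pos 3: e→k (+6) — repeating every 2. A repeating key of period 2 is used — shifts +7, +6 over and over.
Reversing it on aoarl: a−7=t, o−6=i, a−7=t, r−6=l, l−7=e.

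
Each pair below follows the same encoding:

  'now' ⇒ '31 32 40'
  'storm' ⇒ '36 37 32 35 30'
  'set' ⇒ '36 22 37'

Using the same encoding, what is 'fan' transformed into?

n is letter #14 and maps to 31: an offset of 17. The number is (letter's place in the alphabet, a=1) + 17.
On fan: f=6→23, a=1→18, n=14→31.

23 18 31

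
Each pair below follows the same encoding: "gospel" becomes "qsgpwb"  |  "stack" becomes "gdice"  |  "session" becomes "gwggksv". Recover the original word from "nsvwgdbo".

g(6)→q(16) and o(14)→s(18) fit y≡23x+8 (mod 26); the inverse of 23 mod 26 is 17. This is an affine cipher: with a=0,…,z=25, each position x becomes (23x+8) mod 26.
Reversing it on nsvwgdbo: n(13)→17·(13−8)≡7=h; s(18)→17·(18−8)≡14=o; v(21)→17·(21−8)≡13=n; w(22)→17·(22−8)≡4=e; g(6)→17·(6−8)≡18=s; d(3)→17·(3−8)≡19=t; b(1)→17·(1−8)≡11=l; o(14)→17·(14−8)≡24=y (all mod 26).

honestly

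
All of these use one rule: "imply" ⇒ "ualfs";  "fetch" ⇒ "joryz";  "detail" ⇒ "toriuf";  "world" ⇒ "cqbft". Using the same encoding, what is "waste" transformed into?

i(8)→u(20) and m(12)→a(0) fit y≡21x+8 (mod 26); the inverse of 21 mod 26 is 5. Each letter's alphabet position (a=0..z=25) is mapped through 21·x+8 mod 26 — an affine cipher.
For waste: w(22)→21·22+8≡2=c; a(0)→21·0+8≡8=i; s(18)→21·18+8≡22=w; t(19)→21·19+8≡17=r; e(4)→21·4+8≡14=o (all mod 26).

ciwro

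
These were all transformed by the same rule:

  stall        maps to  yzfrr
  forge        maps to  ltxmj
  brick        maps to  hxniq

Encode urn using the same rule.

zxt

The rule splits by letter class: vowels +5, consonants +6.
Applying it to urn: u(vowel)+5=z, r(cons)+6=x, n(cons)+6=t.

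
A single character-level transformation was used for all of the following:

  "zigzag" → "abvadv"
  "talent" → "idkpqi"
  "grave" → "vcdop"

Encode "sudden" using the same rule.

flmmpq

z(25)→a(0) and i(8)→b(1) fit y≡3x+3 (mod 26); the inverse of 3 mod 26 is 9. Each letter's alphabet position (a=0..z=25) is mapped through 3·x+3 mod 26 — an affine cipher.
Applying it to sudden: s(18)→3·18+3≡5=f; u(20)→3·20+3≡11=l; d(3)→3·3+3≡12=m; d(3)→3·3+3≡12=m; e(4)→3·4+3≡15=p; n(13)→3·13+3≡16=q (all mod 26).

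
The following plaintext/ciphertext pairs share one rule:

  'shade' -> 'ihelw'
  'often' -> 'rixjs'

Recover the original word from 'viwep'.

laser

The output letters match the input read backwards, each shifted +4: shade reversed is edahs. Read the word backwards and shift each letter +4.
Decoding viwep: shift back: v−4=r, i−4=e, w−4=s, e−4=a, p−4=l → resal; then reverse → laser.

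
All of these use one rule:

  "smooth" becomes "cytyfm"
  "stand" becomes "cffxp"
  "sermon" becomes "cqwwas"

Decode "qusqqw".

It's a Vigenère-style cipher with numeric key [10,12,5]: position i shifts by key[i mod 3].
Undoing it on qusqqw: q−10=g, u−12=i, s−5=n, q−10=g, q−12=e, w−5=r.

ginger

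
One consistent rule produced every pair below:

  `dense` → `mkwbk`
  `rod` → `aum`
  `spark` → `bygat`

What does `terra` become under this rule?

The rule splits by letter class: vowels +6, consonants +9.
For terra: t(cons)+9=c, e(vowel)+6=k, r(cons)+9=a, r(cons)+9=a, a(vowel)+6=g.

ckaag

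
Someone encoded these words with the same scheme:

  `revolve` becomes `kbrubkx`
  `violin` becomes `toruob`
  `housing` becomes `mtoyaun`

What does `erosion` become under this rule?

tuoyuxk

Read the word backwards and shift each letter +6.
For erosion: reverse → noisore; then shift: n+6=t, o+6=u, i+6=o, s+6=y, o+6=u, r+6=x, e+6=k.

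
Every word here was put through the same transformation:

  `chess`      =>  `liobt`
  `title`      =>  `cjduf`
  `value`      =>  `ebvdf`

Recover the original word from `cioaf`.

Shifts by position in chess: pos 0: c→l (+9), pos 1: h→i (+1), pos 2: e→o (+10), pos 3: s→b (+9), pos 4: s→t (+1) — repeating every 3. A repeating key of period 3 is used — shifts +9, +1, +10 over and over.
Undoing it on cioaf: c−9=t, i−1=h, o−10=e, a−9=r, f−1=e.

there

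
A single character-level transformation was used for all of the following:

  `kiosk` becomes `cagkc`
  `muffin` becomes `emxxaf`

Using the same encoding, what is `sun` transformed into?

kmf

This is a Caesar cipher with shift 18.
For sun: s+18=k, u+18=m, n+18=f.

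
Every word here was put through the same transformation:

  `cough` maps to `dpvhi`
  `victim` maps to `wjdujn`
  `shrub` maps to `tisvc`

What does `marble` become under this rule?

Compare letters: c→d is +1, o→p is +1, u→v is +1 — a constant shift. Each letter is shifted forward by 1 in the alphabet (a Caesar shift of +1).
Applying it to marble: m+1=n, a+1=b, r+1=s, b+1=c, l+1=m, e+1=f.

nbscmf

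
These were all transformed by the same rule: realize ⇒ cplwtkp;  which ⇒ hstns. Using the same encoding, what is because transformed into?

Compare letters: r→c is +11, e→p is +11, a→l is +11 — a constant shift. Every letter moves 11 places later in the alphabet, wrapping around z→a.
For because: b+11=m, e+11=p, c+11=n, a+11=l, u+11=f, s+11=d, e+11=p.

mpnlfdp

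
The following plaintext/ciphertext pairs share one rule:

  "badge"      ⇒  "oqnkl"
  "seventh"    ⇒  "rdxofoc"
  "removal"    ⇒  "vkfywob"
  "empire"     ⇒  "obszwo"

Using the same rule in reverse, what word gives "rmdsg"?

witch

The output letters match the input read backwards, each shifted +10: badge reversed is egdab. Two steps: reverse the string, then apply a Caesar shift of +10.
Decoding rmdsg: shift back: r−10=h, m−10=c, d−10=t, s−10=i, g−10=w → hctiw; then reverse → witch.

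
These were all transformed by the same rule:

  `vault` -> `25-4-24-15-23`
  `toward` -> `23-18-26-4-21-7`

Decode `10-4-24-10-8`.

v is letter #22 and maps to 25: an offset of 3. The number is (letter's place in the alphabet, a=1) + 3.
Undoing it on 10-4-24-10-8: 10→(10−3)÷1=7=g, 4→(4−3)÷1=1=a, 24→(24−3)÷1=21=u, 10→(10−3)÷1=7=g, 8→(8−3)÷1=5=e.

gauge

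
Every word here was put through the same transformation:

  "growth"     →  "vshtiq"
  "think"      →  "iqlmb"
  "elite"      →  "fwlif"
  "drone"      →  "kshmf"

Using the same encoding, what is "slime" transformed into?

nwlrf

g(6)→v(21) and r(17)→s(18) fit y≡21x+25 (mod 26); the inverse of 21 mod 26 is 5. This is an affine cipher: with a=0,…,z=25, each position x becomes (21x+25) mod 26.
On slime: s(18)→21·18+25≡13=n; l(11)→21·11+25≡22=w; i(8)→21·8+25≡11=l; m(12)→21·12+25≡17=r; e(4)→21·4+25≡5=f (all mod 26).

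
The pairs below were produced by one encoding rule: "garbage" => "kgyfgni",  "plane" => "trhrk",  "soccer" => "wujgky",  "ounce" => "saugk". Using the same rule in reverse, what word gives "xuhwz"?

toast

Shifts by position in garbage: pos 0: g→k (+4), pos 1: a→g (+6), pos 2: r→y (+7), pos 3: b→f (+4), pos 4: a→g (+6), pos 5: g→n (+7) — repeating every 3. It's a Vigenère-style cipher with numeric key [4,6,7]: position i shifts by key[i mod 3].
Undoing it on xuhwz: x−4=t, u−6=o, h−7=a, w−4=s, z−6=t.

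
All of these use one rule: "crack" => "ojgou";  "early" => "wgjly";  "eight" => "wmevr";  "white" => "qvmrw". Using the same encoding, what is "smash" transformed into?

c(2)→o(14) and r(17)→j(9) fit y≡17x+6 (mod 26); the inverse of 17 mod 26 is 23. Treating letters as 0–25, the rule is x ↦ 17x + 6 (mod 26).
For smash: s(18)→17·18+6≡0=a; m(12)→17·12+6≡2=c; a(0)→17·0+6≡6=g; s(18)→17·18+6≡0=a; h(7)→17·7+6≡21=v (all mod 26).

acgav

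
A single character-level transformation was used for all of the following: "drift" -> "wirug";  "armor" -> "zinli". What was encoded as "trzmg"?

giant

Each pair mirrors across the alphabet (d↔w, r↔i, i↔r): positions sum to 25. Each letter is replaced by its mirror in the alphabet: a↔z, b↔y, c↔x, and so on (the Atbash cipher).
Reversing it on trzmg: t↔g, r↔i, z↔a, m↔n, g↔t.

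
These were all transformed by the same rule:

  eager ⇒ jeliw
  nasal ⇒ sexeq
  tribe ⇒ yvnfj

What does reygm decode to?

Shifts by position in eager: pos 0: e→j (+5), pos 1: a→e (+4), pos 2: g→l (+5), pos 3: e→i (+4) — repeating every 2. The shifts repeat in a cycle of length 2: positions 0,1,… shift by +5, +4, then the pattern repeats.
Reversing it on reygm: r−5=m, e−4=a, y−5=t, g−4=c, m−5=h.

match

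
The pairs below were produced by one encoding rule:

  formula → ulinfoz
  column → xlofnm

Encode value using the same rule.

ezofv

Each pair mirrors across the alphabet (f↔u, o↔l, r↔i): positions sum to 25. Letters are reflected about the middle of the alphabet (position → 25−position): Atbash.
Applying it to value: v↔e, a↔z, l↔o, u↔f, e↔v.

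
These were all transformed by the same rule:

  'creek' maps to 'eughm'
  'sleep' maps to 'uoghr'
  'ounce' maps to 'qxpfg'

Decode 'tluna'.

Shifts by position in creek: pos 0: c→e (+2), pos 1: r→u (+3), pos 2: e→g (+2), pos 3: e→h (+3) — repeating every 2. A repeating key of period 2 is used — shifts +2, +3 over and over.
Undoing it on tluna: t−2=r, l−3=i, u−2=s, n−3=k, a−2=y.

risky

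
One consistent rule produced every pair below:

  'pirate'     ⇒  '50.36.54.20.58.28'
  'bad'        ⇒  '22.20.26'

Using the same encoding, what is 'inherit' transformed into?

p(#16)→50 and i(#9)→36: differences scale by 2, so n = 2·pos + 18. The formula is n = 2×(alphabet index, a=1) + 18.
On inherit: i=9→36, n=14→46, h=8→34, e=5→28, r=18→54, i=9→36, t=20→58.

36.46.34.28.54.36.58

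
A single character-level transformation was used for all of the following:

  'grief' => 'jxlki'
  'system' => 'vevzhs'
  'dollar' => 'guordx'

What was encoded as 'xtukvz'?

Shifts by position in grief: pos 0: g→j (+3), pos 1: r→x (+6), pos 2: i→l (+3), pos 3: e→k (+6) — repeating every 2. The shifts repeat in a cycle of length 2: positions 0,1,… shift by +3, +6, then the pattern repeats.
Decoding xtukvz: x−3=u, t−6=n, u−3=r, k−6=e, v−3=s, z−6=t.

unrest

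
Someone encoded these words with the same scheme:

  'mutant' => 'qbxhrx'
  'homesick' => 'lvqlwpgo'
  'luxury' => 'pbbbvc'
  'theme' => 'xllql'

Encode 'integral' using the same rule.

prxlkvhp

The shift depends on letter class: consonant m→q is +4, but vowel u→b is +7. The rule splits by letter class: vowels +7, consonants +4.
On integral: i(vowel)+7=p, n(cons)+4=r, t(cons)+4=x, e(vowel)+7=l, g(cons)+4=k, r(cons)+4=v, a(vowel)+7=h, l(cons)+4=p.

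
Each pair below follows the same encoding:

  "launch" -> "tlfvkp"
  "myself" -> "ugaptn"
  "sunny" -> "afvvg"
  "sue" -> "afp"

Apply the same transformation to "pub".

xfj

Vowels shift forward by 11 and consonants shift forward by 8.
Applying it to pub: p(cons)+8=x, u(vowel)+11=f, b(cons)+8=j.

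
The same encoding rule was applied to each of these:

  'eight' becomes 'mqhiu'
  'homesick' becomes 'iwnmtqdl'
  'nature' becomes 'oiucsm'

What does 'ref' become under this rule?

The shift depends on letter class: consonant g→h is +1, but vowel e→m is +8. Vowels shift forward by 8 and consonants shift forward by 1.
For ref: r(cons)+1=s, e(vowel)+8=m, f(cons)+1=g.

smg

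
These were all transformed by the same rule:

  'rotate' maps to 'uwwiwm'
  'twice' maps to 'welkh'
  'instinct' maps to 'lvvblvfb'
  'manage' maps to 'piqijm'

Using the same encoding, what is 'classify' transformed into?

ftdavqig

It's a Vigenère-style cipher with numeric key [3,8]: position i shifts by key[i mod 2].
For classify: c+3=f, l+8=t, a+3=d, s+8=a, s+3=v, i+8=q, f+3=i, y+8=g.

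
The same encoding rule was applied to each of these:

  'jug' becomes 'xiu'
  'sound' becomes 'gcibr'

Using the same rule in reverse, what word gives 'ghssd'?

steep

It's a constant shift of +14 (ROT14).
Reversing it on ghssd: g−14=s, h−14=t, s−14=e, s−14=e, d−14=p.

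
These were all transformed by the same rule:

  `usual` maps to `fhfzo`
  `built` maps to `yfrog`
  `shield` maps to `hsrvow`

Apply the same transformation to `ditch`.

This is the alphabet-reversal cipher (Atbash): a becomes z, b becomes y, etc.
For ditch: d↔w, i↔r, t↔g, c↔x, h↔s.

wrgxs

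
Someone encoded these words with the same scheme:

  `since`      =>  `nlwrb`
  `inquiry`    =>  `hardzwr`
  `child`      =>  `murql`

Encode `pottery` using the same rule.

hanccxy

The output letters match the input read backwards, each shifted +9: since reversed is ecnis. Two steps: reverse the string, then apply a Caesar shift of +9.
On pottery: reverse → yrettop; then shift: y+9=h, r+9=a, e+9=n, t+9=c, t+9=c, o+9=x, p+9=y.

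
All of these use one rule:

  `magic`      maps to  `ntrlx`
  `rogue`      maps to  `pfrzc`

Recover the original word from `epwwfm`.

bullet

The output letters match the input read backwards, each shifted +11: magic reversed is cigam. Two steps: reverse the string, then apply a Caesar shift of +11.
Undoing it on epwwfm: shift back: e−11=t, p−11=e, w−11=l, w−11=l, f−11=u, m−11=b → tellub; then reverse → bullet.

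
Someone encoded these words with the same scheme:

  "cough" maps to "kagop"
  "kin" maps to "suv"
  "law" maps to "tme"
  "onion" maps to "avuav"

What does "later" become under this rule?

The shift depends on letter class: consonant c→k is +8, but vowel o→a is +12. The rule splits by letter class: vowels +12, consonants +8.
For later: l(cons)+8=t, a(vowel)+12=m, t(cons)+8=b, e(vowel)+12=q, r(cons)+8=z.

tmbqz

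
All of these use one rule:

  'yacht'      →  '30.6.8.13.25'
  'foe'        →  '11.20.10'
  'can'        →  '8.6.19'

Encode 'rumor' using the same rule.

23.26.18.20.23

y is letter #25 and maps to 30: an offset of 5. The number is (letter's place in the alphabet, a=1) + 5.
On rumor: r=18→23, u=21→26, m=13→18, o=15→20, r=18→23.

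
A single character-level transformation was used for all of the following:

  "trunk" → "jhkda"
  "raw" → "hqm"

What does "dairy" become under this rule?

tqyho

Every letter moves 16 places later in the alphabet, wrapping around z→a.
Applying it to dairy: d+16=t, a+16=q, i+16=y, r+16=h, y+16=o.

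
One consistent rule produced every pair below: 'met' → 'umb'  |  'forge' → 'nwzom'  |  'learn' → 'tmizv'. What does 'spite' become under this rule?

axqbm

Compare letters: m→u is +8, e→m is +8, t→b is +8 — a constant shift. It's a constant shift of +8 (ROT8).
Applying it to spite: s+8=a, p+8=x, i+8=q, t+8=b, e+8=m.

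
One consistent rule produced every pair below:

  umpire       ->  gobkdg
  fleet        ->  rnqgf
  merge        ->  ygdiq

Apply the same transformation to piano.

Shifts by position in umpire: pos 0: u→g (+12), pos 1: m→o (+2), pos 2: p→b (+12), pos 3: i→k (+2) — repeating every 2. It's a Vigenère-style cipher with numeric key [12,2]: position i shifts by key[i mod 2].
Applying it to piano: p+12=b, i+2=k, a+12=m, n+2=p, o+12=a.

bkmpa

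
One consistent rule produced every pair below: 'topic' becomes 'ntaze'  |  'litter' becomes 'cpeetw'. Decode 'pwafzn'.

couple

The output letters match the input read backwards, each shifted +11: topic reversed is cipot. Read the word backwards and shift each letter +11.
Decoding pwafzn: shift back: p−11=e, w−11=l, a−11=p, f−11=u, z−11=o, n−11=c → elpuoc; then reverse → couple.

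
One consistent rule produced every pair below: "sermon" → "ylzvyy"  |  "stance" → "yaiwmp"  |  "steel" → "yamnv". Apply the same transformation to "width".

cplcr

In sermon: s→y is +6, e→l is +7, r→z is +8, m→v is +9 — the shift increases by 1 each position. The shift increases by 1 at each position, starting from +6: 6, 7, 8, ….
On width: w+6=c, i+7=p, d+8=l, t+9=c, h+10=r.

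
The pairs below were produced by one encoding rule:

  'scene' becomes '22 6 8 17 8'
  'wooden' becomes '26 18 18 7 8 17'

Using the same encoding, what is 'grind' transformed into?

s is letter #19 and maps to 22: an offset of 3. Letters become their 1-based position plus 3 (so a→4, b→5, …).
On grind: g=7→10, r=18→21, i=9→12, n=14→17, d=4→7.

10 21 12 17 7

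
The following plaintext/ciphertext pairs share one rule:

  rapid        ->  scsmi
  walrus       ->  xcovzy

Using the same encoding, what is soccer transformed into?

Letter i (0-indexed) is shifted by i+1, so successive shifts are 1, 2, 3, ….
For soccer: s+1=t, o+2=q, c+3=f, c+4=g, e+5=j, r+6=x.

tqfgjx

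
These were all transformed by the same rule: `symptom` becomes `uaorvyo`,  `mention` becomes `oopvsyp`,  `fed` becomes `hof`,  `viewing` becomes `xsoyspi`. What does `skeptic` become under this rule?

umorvse

The shift depends on letter class: consonant s→u is +2, but vowel o→y is +10. Vowels shift forward by 10 and consonants shift forward by 2.
Applying it to skeptic: s(cons)+2=u, k(cons)+2=m, e(vowel)+10=o, p(cons)+2=r, t(cons)+2=v, i(vowel)+10=s, c(cons)+2=e.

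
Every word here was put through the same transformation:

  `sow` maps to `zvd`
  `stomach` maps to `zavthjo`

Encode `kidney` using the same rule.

Compare letters: s→z is +7, o→v is +7, w→d is +7 — a constant shift. It's a constant shift of +7 (ROT7).
For kidney: k+7=r, i+7=p, d+7=k, n+7=u, e+7=l, y+7=f.

rpkulf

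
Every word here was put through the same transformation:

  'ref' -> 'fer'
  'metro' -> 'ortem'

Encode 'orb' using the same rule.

bro

The output letters match the input read backwards: ref reversed is fer. It's just the letters in reverse order.
For orb: reverse → bro.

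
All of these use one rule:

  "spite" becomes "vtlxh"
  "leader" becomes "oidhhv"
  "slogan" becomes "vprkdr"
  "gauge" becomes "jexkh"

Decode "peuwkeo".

Shifts by position in spite: pos 0: s→v (+3), pos 1: p→t (+4), pos 2: i→l (+3), pos 3: t→x (+4) — repeating every 2. It's a Vigenère-style cipher with numeric key [3,4]: position i shifts by key[i mod 2].
Undoing it on peuwkeo: p−3=m, e−4=a, u−3=r, w−4=s, k−3=h, e−4=a, o−3=l.

marshal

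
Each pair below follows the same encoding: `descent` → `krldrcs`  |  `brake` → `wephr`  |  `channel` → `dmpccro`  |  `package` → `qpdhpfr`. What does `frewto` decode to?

d(3)→k(10) and e(4)→r(17) fit y≡7x+15 (mod 26); the inverse of 7 mod 26 is 15. Treating letters as 0–25, the rule is x ↦ 7x + 15 (mod 26).
Undoing it on frewto: f(5)→15·(5−15)≡6=g; r(17)→15·(17−15)≡4=e; e(4)→15·(4−15)≡17=r; w(22)→15·(22−15)≡1=b; t(19)→15·(19−15)≡8=i; o(14)→15·(14−15)≡11=l (all mod 26).

gerbil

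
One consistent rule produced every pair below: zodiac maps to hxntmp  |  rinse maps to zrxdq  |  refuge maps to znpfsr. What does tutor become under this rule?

In zodiac: z→h is +8, o→x is +9, d→n is +10, i→t is +11 — the shift increases by 1 each position. Each letter shifts forward by (position + 8), i.e. 8, 9, 10, … — the shift grows by one for each successive letter.
Applying it to tutor: t+8=b, u+9=d, t+10=d, o+11=z, r+12=d.

bddzd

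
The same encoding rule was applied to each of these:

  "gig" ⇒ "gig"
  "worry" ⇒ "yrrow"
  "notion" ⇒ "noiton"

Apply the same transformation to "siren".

The output letters match the input read backwards: gig reversed is gig. It's just the letters in reverse order.
Applying it to siren: reverse → neris.

neris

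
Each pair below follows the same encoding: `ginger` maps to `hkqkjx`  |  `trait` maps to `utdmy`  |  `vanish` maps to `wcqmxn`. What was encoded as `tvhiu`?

In ginger: g→h is +1, i→k is +2, n→q is +3, g→k is +4 — the shift increases by 1 each position. The shift increases by 1 at each position, starting from +1: 1, 2, 3, ….
Undoing it on tvhiu: t−1=s, v−2=t, h−3=e, i−4=e, u−5=p.

steep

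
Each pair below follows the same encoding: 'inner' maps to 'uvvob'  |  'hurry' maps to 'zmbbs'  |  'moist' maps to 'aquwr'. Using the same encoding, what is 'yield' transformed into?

Each letter's alphabet position (a=0..z=25) is mapped through 21·x+8 mod 26 — an affine cipher.
For yield: y(24)→21·24+8≡18=s; i(8)→21·8+8≡20=u; e(4)→21·4+8≡14=o; l(11)→21·11+8≡5=f; d(3)→21·3+8≡19=t (all mod 26).

suoft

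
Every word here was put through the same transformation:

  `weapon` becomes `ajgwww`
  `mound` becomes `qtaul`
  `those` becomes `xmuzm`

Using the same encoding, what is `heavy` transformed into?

ljgcg

In weapon: w→a is +4, e→j is +5, a→g is +6, p→w is +7 — the shift increases by 1 each position. Each letter shifts forward by (position + 4), i.e. 4, 5, 6, … — the shift grows by one for each successive letter.
Applying it to heavy: h+4=l, e+5=j, a+6=g, v+7=c, y+8=g.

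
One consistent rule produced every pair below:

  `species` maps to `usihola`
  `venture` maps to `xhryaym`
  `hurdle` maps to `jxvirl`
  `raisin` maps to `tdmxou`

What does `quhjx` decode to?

In species: s→u is +2, p→s is +3, e→i is +4, c→h is +5 — the shift increases by 1 each position. Each letter shifts forward by (position + 2), i.e. 2, 3, 4, … — the shift grows by one for each successive letter.
Undoing it on quhjx: q−2=o, u−3=r, h−4=d, j−5=e, x−6=r.

order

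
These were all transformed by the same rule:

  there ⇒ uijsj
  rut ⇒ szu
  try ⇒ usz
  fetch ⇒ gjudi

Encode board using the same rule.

The shift depends on letter class: consonant t→u is +1, but vowel e→j is +5. Two shifts are in play — +5 for a/e/i/o/u, +1 for every other letter.
On board: b(cons)+1=c, o(vowel)+5=t, a(vowel)+5=f, r(cons)+1=s, d(cons)+1=e.

ctfse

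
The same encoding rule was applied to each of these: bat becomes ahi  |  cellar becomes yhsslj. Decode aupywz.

sprint

The output letters match the input read backwards, each shifted +7: bat reversed is tab. Read the word backwards and shift each letter +7.
Decoding aupywz: shift back: a−7=t, u−7=n, p−7=i, y−7=r, w−7=p, z−7=s → tnirps; then reverse → sprint.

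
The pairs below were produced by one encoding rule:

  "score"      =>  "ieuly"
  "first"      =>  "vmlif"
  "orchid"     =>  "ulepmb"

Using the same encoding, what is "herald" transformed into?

s(18)→i(8) and c(2)→e(4) fit y≡23x+10 (mod 26); the inverse of 23 mod 26 is 17. Each letter's alphabet position (a=0..z=25) is mapped through 23·x+10 mod 26 — an affine cipher.
On herald: h(7)→23·7+10≡15=p; e(4)→23·4+10≡24=y; r(17)→23·17+10≡11=l; a(0)→23·0+10≡10=k; l(11)→23·11+10≡3=d; d(3)→23·3+10≡1=b (all mod 26).

pylkdb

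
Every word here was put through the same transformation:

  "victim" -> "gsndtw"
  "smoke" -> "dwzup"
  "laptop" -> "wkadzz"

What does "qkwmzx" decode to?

falcon

A repeating key of period 2 is used — shifts +11, +10 over and over.
Reversing it on qkwmzx: q−11=f, k−10=a, w−11=l, m−10=c, z−11=o, x−10=n.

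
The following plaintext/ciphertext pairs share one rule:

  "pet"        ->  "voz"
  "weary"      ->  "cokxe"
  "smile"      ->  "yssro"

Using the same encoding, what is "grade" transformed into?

The shift depends on letter class: consonant p→v is +6, but vowel e→o is +10. The rule splits by letter class: vowels +10, consonants +6.
Applying it to grade: g(cons)+6=m, r(cons)+6=x, a(vowel)+10=k, d(cons)+6=j, e(vowel)+10=o.

mxkjo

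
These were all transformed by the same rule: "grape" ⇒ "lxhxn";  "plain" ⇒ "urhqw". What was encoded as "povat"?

In grape: g→l is +5, r→x is +6, a→h is +7, p→x is +8 — the shift increases by 1 each position. Each letter shifts forward by (position + 5), i.e. 5, 6, 7, … — the shift grows by one for each successive letter.
Undoing it on povat: p−5=k, o−6=i, v−7=o, a−8=s, t−9=k.

kiosk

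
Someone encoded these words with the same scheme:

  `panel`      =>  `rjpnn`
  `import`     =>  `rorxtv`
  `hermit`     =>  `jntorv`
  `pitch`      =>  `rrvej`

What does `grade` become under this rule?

The shift depends on letter class: consonant p→r is +2, but vowel a→j is +9. Two shifts are in play — +9 for a/e/i/o/u, +2 for every other letter.
For grade: g(cons)+2=i, r(cons)+2=t, a(vowel)+9=j, d(cons)+2=f, e(vowel)+9=n.

itjfn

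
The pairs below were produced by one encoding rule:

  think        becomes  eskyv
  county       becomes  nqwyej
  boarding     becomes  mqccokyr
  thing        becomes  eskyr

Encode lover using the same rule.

wqggc

The shift depends on letter class: consonant t→e is +11, but vowel i→k is +2. The rule splits by letter class: vowels +2, consonants +11.
On lover: l(cons)+11=w, o(vowel)+2=q, v(cons)+11=g, e(vowel)+2=g, r(cons)+11=c.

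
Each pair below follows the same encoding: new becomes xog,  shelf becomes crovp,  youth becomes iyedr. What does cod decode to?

Compare letters: n→x is +10, e→o is +10, w→g is +10 — a constant shift. Each letter is shifted forward by 10 in the alphabet (a Caesar shift of +10).
Undoing it on cod: c−10=s, o−10=e, d−10=t.

set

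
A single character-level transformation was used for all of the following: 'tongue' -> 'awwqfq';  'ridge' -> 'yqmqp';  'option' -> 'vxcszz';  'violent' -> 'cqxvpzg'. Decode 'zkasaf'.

In tongue: t→a is +7, o→w is +8, n→w is +9, g→q is +10 — the shift increases by 1 each position. The shift increases by 1 at each position, starting from +7: 7, 8, 9, ….
Decoding zkasaf: z−7=s, k−8=c, a−9=r, s−10=i, a−11=p, f−12=t.

script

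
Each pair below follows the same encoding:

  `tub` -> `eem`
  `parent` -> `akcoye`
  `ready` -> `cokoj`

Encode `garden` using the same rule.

rkcooy

The shift depends on letter class: consonant t→e is +11, but vowel u→e is +10. Vowels shift forward by 10 and consonants shift forward by 11.
For garden: g(cons)+11=r, a(vowel)+10=k, r(cons)+11=c, d(cons)+11=o, e(vowel)+10=o, n(cons)+11=y.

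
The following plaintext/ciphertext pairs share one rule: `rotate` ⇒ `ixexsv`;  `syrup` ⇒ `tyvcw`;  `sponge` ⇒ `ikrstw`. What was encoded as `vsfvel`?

harbor

The word is reversed, then every letter is shifted forward by 4.
Reversing it on vsfvel: shift back: v−4=r, s−4=o, f−4=b, v−4=r, e−4=a, l−4=h → robrah; then reverse → harbor.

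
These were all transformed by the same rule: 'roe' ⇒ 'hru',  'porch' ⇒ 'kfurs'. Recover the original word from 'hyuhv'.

The output letters match the input read backwards, each shifted +3: roe reversed is eor. Two steps: reverse the string, then apply a Caesar shift of +3.
Reversing it on hyuhv: shift back: h−3=e, y−3=v, u−3=r, h−3=e, v−3=s → evres; then reverse → serve.

serve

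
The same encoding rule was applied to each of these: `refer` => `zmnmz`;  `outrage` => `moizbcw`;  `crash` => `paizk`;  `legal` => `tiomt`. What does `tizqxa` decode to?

Read the word backwards and shift each letter +8.
Undoing it on tizqxa: shift back: t−8=l, i−8=a, z−8=r, q−8=i, x−8=p, a−8=s → larips; then reverse → spiral.

spiral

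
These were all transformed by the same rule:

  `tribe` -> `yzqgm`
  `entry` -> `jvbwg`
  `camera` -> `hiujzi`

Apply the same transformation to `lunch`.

qcvhp

Shifts by position in tribe: pos 0: t→y (+5), pos 1: r→z (+8), pos 2: i→q (+8), pos 3: b→g (+5), pos 4: e→m (+8) — repeating every 3. A repeating key of period 3 is used — shifts +5, +8, +8 over and over.
For lunch: l+5=q, u+8=c, n+8=v, c+5=h, h+8=p.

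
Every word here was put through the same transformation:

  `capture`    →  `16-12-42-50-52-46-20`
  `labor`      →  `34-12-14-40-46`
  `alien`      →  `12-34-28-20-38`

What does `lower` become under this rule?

34-40-56-20-46

Each letter becomes 2×(its alphabet position, a=1..z=26) + 10.
Applying it to lower: l=12→34, o=15→40, w=23→56, e=5→20, r=18→46.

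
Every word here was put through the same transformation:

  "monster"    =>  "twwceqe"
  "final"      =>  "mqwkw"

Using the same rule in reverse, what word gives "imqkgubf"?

In monster: m→t is +7, o→w is +8, n→w is +9, s→c is +10 — the shift increases by 1 each position. Each letter shifts forward by (position + 7), i.e. 7, 8, 9, … — the shift grows by one for each successive letter.
Undoing it on imqkgubf: i−7=b, m−8=e, q−9=h, k−10=a, g−11=v, u−12=i, b−13=o, f−14=r.

behavior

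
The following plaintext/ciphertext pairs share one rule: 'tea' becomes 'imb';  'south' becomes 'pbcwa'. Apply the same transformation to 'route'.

Two steps: reverse the string, then apply a Caesar shift of +8.
For route: reverse → etuor; then shift: e+8=m, t+8=b, u+8=c, o+8=w, r+8=z.

mbcwz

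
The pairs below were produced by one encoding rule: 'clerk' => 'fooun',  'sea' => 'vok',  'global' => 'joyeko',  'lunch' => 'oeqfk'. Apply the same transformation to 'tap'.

wks

Vowels shift forward by 10 and consonants shift forward by 3.
Applying it to tap: t(cons)+3=w, a(vowel)+10=k, p(cons)+3=s.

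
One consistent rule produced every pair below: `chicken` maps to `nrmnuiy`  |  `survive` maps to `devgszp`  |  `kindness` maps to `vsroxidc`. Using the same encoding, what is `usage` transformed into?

fcero

A repeating key of period 3 is used — shifts +11, +10, +4 over and over.
For usage: u+11=f, s+10=c, a+4=e, g+11=r, e+10=o.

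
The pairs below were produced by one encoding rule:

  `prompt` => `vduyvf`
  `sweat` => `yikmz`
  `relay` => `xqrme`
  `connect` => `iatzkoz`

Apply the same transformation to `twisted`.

zioezqj

Shifts by position in prompt: pos 0: p→v (+6), pos 1: r→d (+12), pos 2: o→u (+6), pos 3: m→y (+12) — repeating every 2. It's a Vigenère-style cipher with numeric key [6,12]: position i shifts by key[i mod 2].
Applying it to twisted: t+6=z, w+12=i, i+6=o, s+12=e, t+6=z, e+12=q, d+6=j.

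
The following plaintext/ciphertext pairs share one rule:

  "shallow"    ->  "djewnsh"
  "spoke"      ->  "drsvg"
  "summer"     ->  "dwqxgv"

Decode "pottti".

Shifts by position in shallow: pos 0: s→d (+11), pos 1: h→j (+2), pos 2: a→e (+4), pos 3: l→w (+11), pos 4: l→n (+2), pos 5: o→s (+4) — repeating every 3. A repeating key of period 3 is used — shifts +11, +2, +4 over and over.
Reversing it on pottti: p−11=e, o−2=m, t−4=p, t−11=i, t−2=r, i−4=e.

empire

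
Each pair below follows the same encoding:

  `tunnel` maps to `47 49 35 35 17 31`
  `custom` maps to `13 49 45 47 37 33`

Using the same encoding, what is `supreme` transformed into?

t(#20)→47 and u(#21)→49: differences scale by 2, so n = 2·pos + 7. Each letter becomes 2×(its alphabet position, a=1..z=26) + 7.
For supreme: s=19→45, u=21→49, p=16→39, r=18→43, e=5→17, m=13→33, e=5→17.

45 49 39 43 17 33 17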